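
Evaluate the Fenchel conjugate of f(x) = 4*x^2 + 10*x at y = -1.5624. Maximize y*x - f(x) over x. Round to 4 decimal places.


f*(y) = sup_x {y*x - a*x^2 - b*x} = sup_x {(y-b)*x - a*x^2}
FOC: (y - b) - 2a*x = 0 => x* = (y - b)/(2a)
x* = (-1.5624 - 10)/(2*4) = -1.4453
f*(-1.5624) = (y-b)^2/(4a) = (-1.5624 - 10)^2/(4*4)
= 133.6891/16 = 8.3556


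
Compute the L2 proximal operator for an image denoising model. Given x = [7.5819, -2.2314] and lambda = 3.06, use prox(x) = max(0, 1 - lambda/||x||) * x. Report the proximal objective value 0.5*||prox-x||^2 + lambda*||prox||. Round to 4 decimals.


Step 1: Compute ||x||.
||x|| = 7.9034
Step 2: Compute scaling factor.
scale = max(0, 1 - 3.06/7.9034) = 0.6128
Step 3: prox(x) = [4.6464, -1.3675]
||prox(x)|| = 4.8434
Step 4: Proximal objective.
0.5*||prox-x||^2 = 4.6818
lambda*||prox|| = 14.8208
Total = 19.5027


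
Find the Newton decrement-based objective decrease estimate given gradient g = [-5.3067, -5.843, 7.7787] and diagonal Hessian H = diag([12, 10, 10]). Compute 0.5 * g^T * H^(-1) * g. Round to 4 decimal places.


Step 1: H is diagonal, so H^(-1) * g = [-0.4422, -0.5843, 0.7779].
Step 2: g^T H^(-1) g = sum_i g_i^2 / H_ii
  = (-5.3067)^2/12 + (-5.843)^2/10 + (7.7787)^2/10
  = 2.3468 + 3.4141 + 6.0508 = 11.8116
Step 3: Objective decrease = 0.5 * g^T H^(-1) g = 5.9058


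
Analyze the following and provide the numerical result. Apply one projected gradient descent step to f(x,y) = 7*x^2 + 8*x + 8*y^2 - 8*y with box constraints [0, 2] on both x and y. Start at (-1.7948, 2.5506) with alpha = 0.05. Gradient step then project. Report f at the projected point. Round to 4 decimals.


Step 1: Compute gradient at (-1.7948, 2.5506).
grad_x = 2*7*-1.7948 + 8 = -17.1272
grad_y = 2*8*2.5506 - 8 = 32.8096
Step 2: Gradient step.
x_raw = -1.7948 - 0.05*-17.1272 = -0.9384
y_raw = 2.5506 - 0.05*32.8096 = 0.9101
Step 3: Project onto [0, 2].
x_proj = clip(-0.9384) = 0.0
y_proj = clip(0.9101) = 0.9101
Step 4: Evaluate f.
f(0.0, 0.9101) = -0.6544


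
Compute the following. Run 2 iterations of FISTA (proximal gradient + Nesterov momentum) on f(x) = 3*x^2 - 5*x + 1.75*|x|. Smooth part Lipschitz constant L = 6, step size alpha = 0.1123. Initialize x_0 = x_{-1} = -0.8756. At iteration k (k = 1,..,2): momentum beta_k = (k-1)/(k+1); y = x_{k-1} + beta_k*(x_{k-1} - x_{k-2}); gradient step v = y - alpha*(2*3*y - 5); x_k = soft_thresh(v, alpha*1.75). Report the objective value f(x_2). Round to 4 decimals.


FISTA on f(x) = 3*x^2 - 5*x + 1.75*|x|
L = 6, alpha = 0.1123
Iteration 1: beta = 0.0, y = -0.8756 + 0.0*(-0.8756 + 0.8756) = -0.8756
  grad(y) = -10.2536, v = y - alpha*grad = 0.2759
  prox(v) = soft_thresh(0.2759, 0.1965) = 0.0794
Iteration 2: beta = 0.3333, y = 0.0794 + 0.3333*(0.0794 + 0.8756) = 0.3977
  grad(y) = -2.614, v = y - alpha*grad = 0.6912
  prox(v) = soft_thresh(0.6912, 0.1965) = 0.4947
f(x_2) = 3*0.4947^2 - 5*0.4947 + 1.75*|0.4947| = -0.8736


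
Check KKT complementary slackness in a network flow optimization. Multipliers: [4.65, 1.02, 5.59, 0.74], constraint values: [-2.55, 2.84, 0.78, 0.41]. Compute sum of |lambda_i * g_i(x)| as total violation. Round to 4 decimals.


KKT complementary slackness check:
lambda_1 * g_1 = 4.65 * -2.55 = -11.8575
lambda_2 * g_2 = 1.02 * 2.84 = 2.8968
lambda_3 * g_3 = 5.59 * 0.78 = 4.3602
lambda_4 * g_4 = 0.74 * 0.41 = 0.3034
Total violation = 11.8575 + 2.8968 + 4.3602 + 0.3034 = 19.4179


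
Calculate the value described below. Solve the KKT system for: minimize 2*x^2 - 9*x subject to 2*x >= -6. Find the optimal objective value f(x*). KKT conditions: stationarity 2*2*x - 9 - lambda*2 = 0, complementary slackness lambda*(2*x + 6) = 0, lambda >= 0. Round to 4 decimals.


Step 1: Try lambda = 0 (constraint inactive).
Stationarity: 2*2*x - 9 = 0
x* = 9/(2*2) = 2.25
Check constraint: 2*2.25 = 4.5 >= -6 -- satisfied.
Step 2: Compute optimal value.
f(x*) = 2*2.25^2 - 9*2.25 = -10.125


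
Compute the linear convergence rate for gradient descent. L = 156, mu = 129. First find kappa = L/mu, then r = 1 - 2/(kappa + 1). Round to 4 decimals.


Step 1: Compute the condition number.
kappa = L/mu = 156/129 = 1.2093
Step 2: Compute the convergence rate.
r = 1 - 2/(kappa + 1) = 1 - 2*mu/(L + mu) = (L - mu)/(L + mu) = 27/285 = 0.0947


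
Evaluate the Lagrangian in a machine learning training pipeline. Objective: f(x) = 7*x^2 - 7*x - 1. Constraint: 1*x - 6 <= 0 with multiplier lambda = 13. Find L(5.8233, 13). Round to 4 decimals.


Step 1: Evaluate f(x).
f(5.8233) = 7*5.8233^2 - 7*5.8233 - 1 = 195.6127
Step 2: Evaluate g(x).
g(5.8233) = 1*5.8233 - 6 = -0.1767
Step 3: Compute Lagrangian.
L = 195.6127 + 13*-0.1767 = 193.3156


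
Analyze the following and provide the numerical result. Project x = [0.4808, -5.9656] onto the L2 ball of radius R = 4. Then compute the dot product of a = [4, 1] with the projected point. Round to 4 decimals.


Step 1: Compute ||x|| (intermediates to 6 decimals).
||x|| = sqrt(0.4808^2 + (-5.9656)^2) = 5.984944
Step 2: Project.
Since ||x|| > R, scale = R/||x|| = 4/5.984944 = 0.668344, proj(x) = scale * x
proj(x) = [0.32134, -3.987073]
Step 3: Dot product.
a^T * proj(x) = 4*0.32134 + 1*(-3.987073) = -2.7017


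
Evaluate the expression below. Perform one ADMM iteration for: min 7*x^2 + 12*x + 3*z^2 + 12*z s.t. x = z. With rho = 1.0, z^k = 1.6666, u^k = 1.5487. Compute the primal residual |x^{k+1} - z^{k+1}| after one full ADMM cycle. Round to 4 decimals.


ADMM iteration with rho = 1.0, z^k = 1.6666, u^k = 1.5487
Step 1: x-update.
Minimize 7*x^2 + 12*x + (1.0/2)*(x - 1.6666 + 1.5487)^2
FOC: (2*7 + 1.0)*x = -12 + 1.0*(1.6666 - 1.5487)
x^{k+1} = -0.7921
Step 2: z-update.
Minimize 3*z^2 + 12*z + (1.0/2)*(-0.7921 - z + 1.5487)^2
FOC: (2*3 + 1.0)*z = -12 + 1.0*(-0.7921 + 1.5487)
z^{k+1} = -1.6062
Step 3: u-update.
u^{k+1} = 1.5487 - 0.7921 + 1.6062 = 2.3628
Step 4: Primal residual = |-0.7921 + 1.6062| = 0.8141


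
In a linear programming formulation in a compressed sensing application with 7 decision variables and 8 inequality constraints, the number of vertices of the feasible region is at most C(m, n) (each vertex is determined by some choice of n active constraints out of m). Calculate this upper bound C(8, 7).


Each vertex corresponds to some choice of n active constraints out of m, so the number of vertices is at most C(m, n) = m! / (n!(m-n)!).
m = 8, n = 7
Numerator: 8 * 7 * 6 * 5 * 4 * 3 * 2
Denominator: 7! = 5040
C(8, 7) = 8


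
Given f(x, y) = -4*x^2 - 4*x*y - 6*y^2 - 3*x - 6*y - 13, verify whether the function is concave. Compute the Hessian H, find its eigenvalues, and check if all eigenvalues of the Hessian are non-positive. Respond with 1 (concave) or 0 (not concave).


The Hessian of f(x,y) = -4*x^2 - 4*x*y - 6*y^2 - 3*x - 6*y - 13 is:
H = [[-8, -4], [-4, -12]]
Trace = -8 - 12 = -20
Determinant = -8*-12 - (-4)^2 = 80
Discriminant = (-20)^2 - 4*80 = 80.0
Eigenvalues: lambda_1 = -14.4721, lambda_2 = -5.5279
The function is concave.

1


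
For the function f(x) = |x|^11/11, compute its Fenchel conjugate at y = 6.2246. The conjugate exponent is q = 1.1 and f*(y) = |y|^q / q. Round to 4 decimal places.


The conjugate exponent q satisfies 1/p + 1/q = 1.
p = 11, so q = 11/(11 - 1) = 1.1
|y|^q = 6.2246^1.1 = 7.4735
f*(6.2246) = 7.4735 / 1.1 = 6.7941


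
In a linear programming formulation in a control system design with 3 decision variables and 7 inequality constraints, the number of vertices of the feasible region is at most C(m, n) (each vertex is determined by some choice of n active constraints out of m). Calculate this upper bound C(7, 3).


Each vertex corresponds to some choice of n active constraints out of m, so the number of vertices is at most C(m, n) = m! / (n!(m-n)!).
m = 7, n = 3
Numerator: 7 * 6 * 5
Denominator: 3! = 6
C(7, 3) = 35


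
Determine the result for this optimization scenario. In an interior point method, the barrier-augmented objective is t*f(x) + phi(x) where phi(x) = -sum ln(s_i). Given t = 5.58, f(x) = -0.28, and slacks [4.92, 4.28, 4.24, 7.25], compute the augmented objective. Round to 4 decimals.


Step 1: Compute log-barrier.
ln values: [1.5933, 1.454, 1.4446, 1.981]
phi = -(1.5933 + 1.454 + 1.4446 + 1.981) = -6.4728
Step 2: Compute augmented objective.
t*f(x) = 5.58*-0.28 = -1.5624
Total = -1.5624 - 6.4728 = -8.0352


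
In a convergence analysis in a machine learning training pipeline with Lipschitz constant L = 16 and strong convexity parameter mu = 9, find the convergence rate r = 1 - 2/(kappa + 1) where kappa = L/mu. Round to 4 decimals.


Step 1: Compute the condition number.
kappa = L/mu = 16/9 = 1.7778
Step 2: Compute the convergence rate.
r = 1 - 2/(kappa + 1) = 1 - 2*mu/(L + mu) = (L - mu)/(L + mu) = 7/25 = 0.28


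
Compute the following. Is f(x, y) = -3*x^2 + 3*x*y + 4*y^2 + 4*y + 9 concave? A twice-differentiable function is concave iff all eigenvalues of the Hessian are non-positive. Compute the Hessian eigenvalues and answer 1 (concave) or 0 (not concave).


The Hessian of f(x,y) = -3*x^2 + 3*x*y + 4*y^2 + 4*y + 9 is:
H = [[-6, 3], [3, 8]]
Trace = -6 + 8 = 2
Determinant = -6*8 - (3)^2 = -57
Discriminant = (2)^2 - 4*-57 = 232.0
Eigenvalues: lambda_1 = -6.6158, lambda_2 = 8.6158
The function is not concave.

0


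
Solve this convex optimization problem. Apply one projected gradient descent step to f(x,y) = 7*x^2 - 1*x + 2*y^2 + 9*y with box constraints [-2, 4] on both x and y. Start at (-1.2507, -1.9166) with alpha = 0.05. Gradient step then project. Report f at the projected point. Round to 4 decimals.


Step 1: Compute gradient at (-1.2507, -1.9166).
grad_x = 2*7*-1.2507 - 1 = -18.5098
grad_y = 2*2*-1.9166 + 9 = 1.3336
Step 2: Gradient step.
x_raw = -1.2507 - 0.05*-18.5098 = -0.3252
y_raw = -1.9166 - 0.05*1.3336 = -1.9833
Step 3: Project onto [-2, 4].
x_proj = clip(-0.3252) = -0.3252
y_proj = clip(-1.9833) = -1.9833
Step 4: Evaluate f.
f(-0.3252, -1.9833) = -8.9172


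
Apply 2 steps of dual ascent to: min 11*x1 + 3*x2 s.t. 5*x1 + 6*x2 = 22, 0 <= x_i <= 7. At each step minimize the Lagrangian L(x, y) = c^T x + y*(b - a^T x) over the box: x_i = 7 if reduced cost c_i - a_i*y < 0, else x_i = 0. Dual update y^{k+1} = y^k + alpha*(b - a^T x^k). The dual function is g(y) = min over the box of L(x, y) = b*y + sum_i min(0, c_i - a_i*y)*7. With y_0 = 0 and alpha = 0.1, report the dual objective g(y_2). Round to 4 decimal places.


Dual ascent for LP: min 11*x1 + 3*x2, 5*x1 + 6*x2 = 22, 0 <= x_i <= 7
Step 1: y^k = 0.0, reduced costs: (11.0, 3.0)
  x^k = (0.0, 0.0), subgradient = b - a^T x = 22.0
  y^{k+1} = 0.0 + 0.1*22.0 = 2.2
Step 2: y^k = 2.2, reduced costs: (0.0, -10.2)
  x^k = (0.0, 7.0), subgradient = b - a^T x = -20.0
  y^{k+1} = 2.2 + 0.1*-20.0 = 0.2
Dual objective at y_2 = 0.2: reduced costs (10.0, 1.8), box minimizer x = (0.0, 0.0)
g(y_2) = b*y + (c1 - a1*y)*x1 + (c2 - a2*y)*x2 = 22*0.2 + 10.0*0.0 + 1.8*0.0 = 4.4 + 0.0 + 0.0 = 4.4


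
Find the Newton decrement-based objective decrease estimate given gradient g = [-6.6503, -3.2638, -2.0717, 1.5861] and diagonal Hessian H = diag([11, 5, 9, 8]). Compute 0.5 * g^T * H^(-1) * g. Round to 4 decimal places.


Step 1: H is diagonal, so H^(-1) * g = [-0.6046, -0.6528, -0.2302, 0.1983].
Step 2: g^T H^(-1) g = sum_i g_i^2 / H_ii
  = (-6.6503)^2/11 + (-3.2638)^2/5 + (-2.0717)^2/9 + (1.5861)^2/8
  = 4.0206 + 2.1305 + 0.4769 + 0.3145 = 6.9424
Step 3: Objective decrease = 0.5 * g^T H^(-1) g = 3.4712


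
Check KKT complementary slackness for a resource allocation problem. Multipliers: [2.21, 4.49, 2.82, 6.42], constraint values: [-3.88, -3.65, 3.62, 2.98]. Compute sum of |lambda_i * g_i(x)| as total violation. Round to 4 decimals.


KKT complementary slackness check:
lambda_1 * g_1 = 2.21 * -3.88 = -8.5748
lambda_2 * g_2 = 4.49 * -3.65 = -16.3885
lambda_3 * g_3 = 2.82 * 3.62 = 10.2084
lambda_4 * g_4 = 6.42 * 2.98 = 19.1316
Total violation = 8.5748 + 16.3885 + 10.2084 + 19.1316 = 54.3033


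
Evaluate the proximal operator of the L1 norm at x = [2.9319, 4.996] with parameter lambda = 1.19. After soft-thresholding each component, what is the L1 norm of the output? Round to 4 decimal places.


Soft-thresholding with lambda = 1.19:
prox(2.9319) = sign(2.9319)*max(|2.9319| - 1.19, 0) = 1.7419
prox(4.996) = sign(4.996)*max(|4.996| - 1.19, 0) = 3.806
prox(x) = [1.7419, 3.806]
||prox(x)||_1 = 1.7419 + 3.806 = 5.5479


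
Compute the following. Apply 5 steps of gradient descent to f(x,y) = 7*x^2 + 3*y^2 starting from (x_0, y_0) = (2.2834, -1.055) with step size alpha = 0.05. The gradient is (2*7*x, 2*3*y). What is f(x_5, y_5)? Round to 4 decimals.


Gradient descent on f(x,y) = 7*x^2 + 3*y^2.
Starting point: (2.2834, -1.055), alpha = 0.05
Step 1: grad_x = 2*7*2.2834 = 31.9676, grad_y = 2*3*-1.055 = -6.33
  x_1 = 2.2834 - 0.05*31.9676 = 0.685
  y_1 = -1.055 - 0.05*-6.33 = -0.7385
Step 2: grad_x = 2*7*0.685 = 9.5903, grad_y = 2*3*-0.7385 = -4.431
  x_2 = 0.685 - 0.05*9.5903 = 0.2055
  y_2 = -0.7385 - 0.05*-4.431 = -0.517
Step 3: grad_x = 2*7*0.2055 = 2.8771, grad_y = 2*3*-0.517 = -3.1017
  x_3 = 0.2055 - 0.05*2.8771 = 0.0617
  y_3 = -0.517 - 0.05*-3.1017 = -0.3619
Step 4: grad_x = 2*7*0.0617 = 0.8631, grad_y = 2*3*-0.3619 = -2.1712
  x_4 = 0.0617 - 0.05*0.8631 = 0.0185
  y_4 = -0.3619 - 0.05*-2.1712 = -0.2533
Step 5: grad_x = 2*7*0.0185 = 0.2589, grad_y = 2*3*-0.2533 = -1.5198
  x_5 = 0.0185 - 0.05*0.2589 = 0.0055
  y_5 = -0.2533 - 0.05*-1.5198 = -0.1773
f(0.0055, -0.1773) = 7*0.0055^2 + 3*(-0.1773)^2 = 0.0945


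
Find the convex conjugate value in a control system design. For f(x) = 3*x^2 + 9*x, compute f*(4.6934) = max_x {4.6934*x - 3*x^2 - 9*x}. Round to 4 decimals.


f*(y) = sup_x {y*x - a*x^2 - b*x} = sup_x {(y-b)*x - a*x^2}
FOC: (y - b) - 2a*x = 0 => x* = (y - b)/(2a)
x* = (4.6934 - 9)/(2*3) = -0.7178
f*(4.6934) = (y-b)^2/(4a) = (4.6934 - 9)^2/(4*3)
= 18.5468/12 = 1.5456


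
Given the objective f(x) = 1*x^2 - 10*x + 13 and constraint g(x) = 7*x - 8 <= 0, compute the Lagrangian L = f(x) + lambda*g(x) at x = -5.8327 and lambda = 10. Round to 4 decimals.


Step 1: Evaluate f(x).
f(-5.8327) = 1*(-5.8327)^2 - 10*(-5.8327) + 13 = 105.3474
Step 2: Evaluate g(x).
g(-5.8327) = 7*-5.8327 - 8 = -48.8289
Step 3: Compute Lagrangian.
L = 105.3474 + 10*-48.8289 = -382.9416


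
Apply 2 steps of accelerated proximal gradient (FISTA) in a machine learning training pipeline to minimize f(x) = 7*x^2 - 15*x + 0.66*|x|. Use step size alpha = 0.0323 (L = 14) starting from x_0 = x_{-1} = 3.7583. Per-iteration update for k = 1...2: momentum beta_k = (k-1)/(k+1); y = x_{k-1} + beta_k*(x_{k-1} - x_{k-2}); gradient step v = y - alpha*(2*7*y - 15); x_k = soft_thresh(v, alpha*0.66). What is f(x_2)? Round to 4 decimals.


FISTA on f(x) = 7*x^2 - 15*x + 0.66*|x|
L = 14, alpha = 0.0323
Iteration 1: beta = 0.0, y = 3.7583 + 0.0*(3.7583 - 3.7583) = 3.7583
  grad(y) = 37.6162, v = y - alpha*grad = 2.5433
  prox(v) = soft_thresh(2.5433, 0.0213) = 2.522
Iteration 2: beta = 0.3333, y = 2.522 + 0.3333*(2.522 - 3.7583) = 2.1099
  grad(y) = 14.5382, v = y - alpha*grad = 1.6403
  prox(v) = soft_thresh(1.6403, 0.0213) = 1.619
f(x_2) = 7*1.619^2 - 15*1.619 + 0.66*|1.619| = -4.8686


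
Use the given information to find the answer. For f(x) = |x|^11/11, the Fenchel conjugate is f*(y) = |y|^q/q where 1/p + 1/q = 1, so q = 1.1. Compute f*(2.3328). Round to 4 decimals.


The conjugate exponent q satisfies 1/p + 1/q = 1.
p = 11, so q = 11/(11 - 1) = 1.1
|y|^q = 2.3328^1.1 = 2.539
f*(2.3328) = 2.539 / 1.1 = 2.3082


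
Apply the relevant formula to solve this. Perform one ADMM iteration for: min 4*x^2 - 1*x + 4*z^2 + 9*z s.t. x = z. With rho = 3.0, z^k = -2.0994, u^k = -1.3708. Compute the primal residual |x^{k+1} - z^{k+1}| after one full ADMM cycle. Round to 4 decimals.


ADMM iteration with rho = 3.0, z^k = -2.0994, u^k = -1.3708
Step 1: x-update.
Minimize 4*x^2 - 1*x + (3.0/2)*(x + 2.0994 - 1.3708)^2
FOC: (2*4 + 3.0)*x = 1 + 3.0*(-2.0994 + 1.3708)
x^{k+1} = -0.1078
Step 2: z-update.
Minimize 4*z^2 + 9*z + (3.0/2)*(-0.1078 - z - 1.3708)^2
FOC: (2*4 + 3.0)*z = -9 + 3.0*(-0.1078 - 1.3708)
z^{k+1} = -1.2214
Step 3: u-update.
u^{k+1} = -1.3708 - 0.1078 + 1.2214 = -0.2572
Step 4: Primal residual = |-0.1078 + 1.2214| = 1.1136


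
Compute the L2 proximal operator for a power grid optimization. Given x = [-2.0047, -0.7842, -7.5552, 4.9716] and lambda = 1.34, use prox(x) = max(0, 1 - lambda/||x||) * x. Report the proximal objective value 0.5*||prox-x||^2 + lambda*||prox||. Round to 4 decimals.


Step 1: Compute ||x||.
||x|| = 9.2969
Step 2: Compute scaling factor.
scale = max(0, 1 - 1.34/9.2969) = 0.8559
Step 3: prox(x) = [-1.7158, -0.6712, -6.4662, 4.255]
||prox(x)|| = 7.9569
Step 4: Proximal objective.
0.5*||prox-x||^2 = 0.8978
lambda*||prox|| = 10.6622
Total = 11.56


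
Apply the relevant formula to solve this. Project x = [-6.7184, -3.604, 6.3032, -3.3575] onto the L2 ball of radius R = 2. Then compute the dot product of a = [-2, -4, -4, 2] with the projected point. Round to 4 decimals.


Step 1: Compute ||x|| (intermediates to 6 decimals).
||x|| = sqrt((-6.7184)^2 + (-3.604)^2 + 6.3032^2 + (-3.3575)^2) = 10.446476
Step 2: Project.
Since ||x|| > R, scale = R/||x|| = 2/10.446476 = 0.191452, proj(x) = scale * x
proj(x) = [-1.286251, -0.689993, 1.20676, -0.6428]
Step 3: Dot product.
a^T * proj(x) = -2*(-1.286251) - 4*(-0.689993) - 4*1.20676 + 2*(-0.6428) = -0.7802


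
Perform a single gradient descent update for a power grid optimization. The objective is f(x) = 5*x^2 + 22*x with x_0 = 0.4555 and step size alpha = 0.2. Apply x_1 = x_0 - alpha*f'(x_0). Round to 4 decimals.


We compute the gradient at x_0 and apply the update.
f'(x) = 10*x + 22
f'(0.4555) = 10*0.4555 + 22 = 26.555
x_1 = 0.4555 - 0.2*26.555 = -4.8555


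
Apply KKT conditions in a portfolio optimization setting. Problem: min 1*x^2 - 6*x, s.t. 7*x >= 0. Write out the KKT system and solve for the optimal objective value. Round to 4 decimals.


Step 1: Try lambda = 0 (constraint inactive).
Stationarity: 2*1*x - 6 = 0
x* = 6/(2*1) = 3.0
Check constraint: 7*3.0 = 21.0 >= 0 -- satisfied.
Step 2: Compute optimal value.
f(x*) = 1*3.0^2 - 6*3.0 = -9.0


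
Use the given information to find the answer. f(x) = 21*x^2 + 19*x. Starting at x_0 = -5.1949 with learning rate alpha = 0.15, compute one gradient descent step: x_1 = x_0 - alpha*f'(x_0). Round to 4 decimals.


We compute the gradient at x_0 and apply the update.
f'(x) = 42*x + 19
f'(-5.1949) = 42*-5.1949 + 19 = -199.1858
x_1 = -5.1949 - 0.15*-199.1858 = 24.683


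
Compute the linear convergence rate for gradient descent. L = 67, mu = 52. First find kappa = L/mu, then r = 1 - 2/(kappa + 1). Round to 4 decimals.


Step 1: Compute the condition number.
kappa = L/mu = 67/52 = 1.2885
Step 2: Compute the convergence rate.
r = 1 - 2/(kappa + 1) = 1 - 2*mu/(L + mu) = (L - mu)/(L + mu) = 15/119 = 0.1261


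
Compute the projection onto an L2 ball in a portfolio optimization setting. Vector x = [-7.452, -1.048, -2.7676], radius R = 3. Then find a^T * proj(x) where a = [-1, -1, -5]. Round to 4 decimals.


Step 1: Compute ||x|| (intermediates to 6 decimals).
||x|| = sqrt((-7.452)^2 + (-1.048)^2 + (-2.7676)^2) = 8.018118
Step 2: Project.
Since ||x|| > R, scale = R/||x|| = 3/8.018118 = 0.374153, proj(x) = scale * x
proj(x) = [-2.788188, -0.392112, -1.035506]
Step 3: Dot product.
a^T * proj(x) = -1*(-2.788188) - 1*(-0.392112) - 5*(-1.035506) = 8.3578


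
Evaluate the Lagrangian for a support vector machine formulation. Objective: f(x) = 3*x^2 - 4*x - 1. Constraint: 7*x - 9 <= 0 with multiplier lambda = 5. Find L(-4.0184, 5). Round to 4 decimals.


Step 1: Evaluate f(x).
f(-4.0184) = 3*(-4.0184)^2 - 4*(-4.0184) - 1 = 63.5162
Step 2: Evaluate g(x).
g(-4.0184) = 7*-4.0184 - 9 = -37.1288
Step 3: Compute Lagrangian.
L = 63.5162 + 5*-37.1288 = -122.1278


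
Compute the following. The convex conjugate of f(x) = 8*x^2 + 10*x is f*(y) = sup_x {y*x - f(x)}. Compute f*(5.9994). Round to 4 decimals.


f*(y) = sup_x {y*x - a*x^2 - b*x} = sup_x {(y-b)*x - a*x^2}
FOC: (y - b) - 2a*x = 0 => x* = (y - b)/(2a)
x* = (5.9994 - 10)/(2*8) = -0.25
f*(5.9994) = (y-b)^2/(4a) = (5.9994 - 10)^2/(4*8)
= 16.0048/32 = 0.5002


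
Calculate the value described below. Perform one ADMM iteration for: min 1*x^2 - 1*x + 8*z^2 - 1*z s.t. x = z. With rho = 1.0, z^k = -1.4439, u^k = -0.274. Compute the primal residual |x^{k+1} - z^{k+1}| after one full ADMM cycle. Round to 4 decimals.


ADMM iteration with rho = 1.0, z^k = -1.4439, u^k = -0.274
Step 1: x-update.
Minimize 1*x^2 - 1*x + (1.0/2)*(x + 1.4439 - 0.274)^2
FOC: (2*1 + 1.0)*x = 1 + 1.0*(-1.4439 + 0.274)
x^{k+1} = -0.0566
Step 2: z-update.
Minimize 8*z^2 - 1*z + (1.0/2)*(-0.0566 - z - 0.274)^2
FOC: (2*8 + 1.0)*z = 1 + 1.0*(-0.0566 - 0.274)
z^{k+1} = 0.0394
Step 3: u-update.
u^{k+1} = -0.274 - 0.0566 - 0.0394 = -0.37
Step 4: Primal residual = |-0.0566 - 0.0394| = 0.096


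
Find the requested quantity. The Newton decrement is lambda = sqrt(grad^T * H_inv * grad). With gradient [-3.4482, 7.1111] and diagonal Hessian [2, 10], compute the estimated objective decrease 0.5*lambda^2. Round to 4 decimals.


Step 1: H is diagonal, so H^(-1) * g = [-1.7241, 0.7111].
Step 2: g^T H^(-1) g = sum_i g_i^2 / H_ii
  = (-3.4482)^2/2 + (7.1111)^2/10
  = 5.945 + 5.0568 = 11.0018
Step 3: Objective decrease = 0.5 * g^T H^(-1) g = 5.5009


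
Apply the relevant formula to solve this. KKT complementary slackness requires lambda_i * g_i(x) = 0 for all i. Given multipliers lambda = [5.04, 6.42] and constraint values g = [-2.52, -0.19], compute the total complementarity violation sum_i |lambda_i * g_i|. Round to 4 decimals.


KKT complementary slackness check:
lambda_1 * g_1 = 5.04 * -2.52 = -12.7008
lambda_2 * g_2 = 6.42 * -0.19 = -1.2198
Total violation = 12.7008 + 1.2198 = 13.9206


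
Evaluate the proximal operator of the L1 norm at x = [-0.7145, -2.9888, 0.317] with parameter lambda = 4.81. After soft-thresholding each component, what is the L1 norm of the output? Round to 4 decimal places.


Soft-thresholding with lambda = 4.81:
prox(-0.7145) = sign(-0.7145)*max(|-0.7145| - 4.81, 0) = 0.0
prox(-2.9888) = sign(-2.9888)*max(|-2.9888| - 4.81, 0) = 0.0
prox(0.317) = sign(0.317)*max(|0.317| - 4.81, 0) = 0.0
prox(x) = [0.0, 0.0, 0.0]
||prox(x)||_1 = 0.0 + 0.0 + 0.0 = 0.0


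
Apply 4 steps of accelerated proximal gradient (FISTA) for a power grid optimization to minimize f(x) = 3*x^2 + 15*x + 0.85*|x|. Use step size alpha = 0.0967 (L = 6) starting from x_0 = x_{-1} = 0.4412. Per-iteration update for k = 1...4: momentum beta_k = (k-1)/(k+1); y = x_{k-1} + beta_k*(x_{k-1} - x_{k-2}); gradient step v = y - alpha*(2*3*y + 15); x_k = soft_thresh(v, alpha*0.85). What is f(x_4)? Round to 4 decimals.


FISTA on f(x) = 3*x^2 + 15*x + 0.85*|x|
L = 6, alpha = 0.0967
Iteration 1: beta = 0.0, y = 0.4412 + 0.0*(0.4412 - 0.4412) = 0.4412
  grad(y) = 17.6472, v = y - alpha*grad = -1.2653
  prox(v) = soft_thresh(-1.2653, 0.0822) = -1.1831
Iteration 2: beta = 0.3333, y = -1.1831 + 0.3333*(-1.1831 - 0.4412) = -1.7245
  grad(y) = 4.6529, v = y - alpha*grad = -2.1745
  prox(v) = soft_thresh(-2.1745, 0.0822) = -2.0923
Iteration 3: beta = 0.5, y = -2.0923 + 0.5*(-2.0923 + 1.1831) = -2.5468
  grad(y) = -0.2811, v = y - alpha*grad = -2.5197
  prox(v) = soft_thresh(-2.5197, 0.0822) = -2.4375
Iteration 4: beta = 0.6, y = -2.4375 + 0.6*(-2.4375 + 2.0923) = -2.6446
  grad(y) = -0.8676, v = y - alpha*grad = -2.5607
  prox(v) = soft_thresh(-2.5607, 0.0822) = -2.4785
f(x_4) = 3*(-2.4785)^2 + 15*(-2.4785) + 0.85*|-2.4785| = -16.6419


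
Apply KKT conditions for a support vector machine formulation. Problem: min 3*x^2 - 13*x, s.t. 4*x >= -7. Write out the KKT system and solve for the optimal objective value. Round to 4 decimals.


Step 1: Try lambda = 0 (constraint inactive).
Stationarity: 2*3*x - 13 = 0
x* = 13/(2*3) = 13/6 = 2.1667 (rounded; the exact value 13/6 is used below)
Check constraint: 4*2.1667 = 8.6668 >= -7 -- satisfied.
Step 2: Compute optimal value.
f(x*) = 3*(13/6)^2 - 13*(13/6) = -14.0833


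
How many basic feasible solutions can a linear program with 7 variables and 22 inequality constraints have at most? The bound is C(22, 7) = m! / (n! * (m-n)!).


Each vertex corresponds to some choice of n active constraints out of m, so the number of vertices is at most C(m, n) = m! / (n!(m-n)!).
m = 22, n = 7
Numerator: 22 * 21 * 20 * 19 * 18 * 17 * 16
Denominator: 7! = 5040
C(22, 7) = 170544


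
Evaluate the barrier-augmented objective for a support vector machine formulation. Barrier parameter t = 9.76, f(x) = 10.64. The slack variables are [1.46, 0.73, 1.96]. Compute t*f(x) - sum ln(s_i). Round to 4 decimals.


Step 1: Compute log-barrier.
ln values: [0.3784, -0.3147, 0.6729]
phi = -(0.3784 - 0.3147 + 0.6729) = -0.7367
Step 2: Compute augmented objective.
t*f(x) = 9.76*10.64 = 103.8464
Total = 103.8464 - 0.7367 = 103.1097


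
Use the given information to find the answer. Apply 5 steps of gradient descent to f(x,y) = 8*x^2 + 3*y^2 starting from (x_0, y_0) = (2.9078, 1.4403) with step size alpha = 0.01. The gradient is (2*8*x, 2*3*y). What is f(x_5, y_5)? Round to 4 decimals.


Gradient descent on f(x,y) = 8*x^2 + 3*y^2.
Starting point: (2.9078, 1.4403), alpha = 0.01
Step 1: grad_x = 2*8*2.9078 = 46.5248, grad_y = 2*3*1.4403 = 8.6418
  x_1 = 2.9078 - 0.01*46.5248 = 2.4426
  y_1 = 1.4403 - 0.01*8.6418 = 1.3539
Step 2: grad_x = 2*8*2.4426 = 39.0808, grad_y = 2*3*1.3539 = 8.1233
  x_2 = 2.4426 - 0.01*39.0808 = 2.0517
  y_2 = 1.3539 - 0.01*8.1233 = 1.2726
Step 3: grad_x = 2*8*2.0517 = 32.8279, grad_y = 2*3*1.2726 = 7.6359
  x_3 = 2.0517 - 0.01*32.8279 = 1.7235
  y_3 = 1.2726 - 0.01*7.6359 = 1.1963
Step 4: grad_x = 2*8*1.7235 = 27.5754, grad_y = 2*3*1.1963 = 7.1777
  x_4 = 1.7235 - 0.01*27.5754 = 1.4477
  y_4 = 1.1963 - 0.01*7.1777 = 1.1245
Step 5: grad_x = 2*8*1.4477 = 23.1634, grad_y = 2*3*1.1245 = 6.7471
  x_5 = 1.4477 - 0.01*23.1634 = 1.2161
  y_5 = 1.1245 - 0.01*6.7471 = 1.057
f(1.2161, 1.057) = 8*1.2161^2 + 3*1.057^2 = 15.1828


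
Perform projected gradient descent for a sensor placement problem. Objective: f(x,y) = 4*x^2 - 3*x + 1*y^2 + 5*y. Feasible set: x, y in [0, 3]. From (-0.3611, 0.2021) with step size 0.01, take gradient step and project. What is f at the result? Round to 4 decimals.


Step 1: Compute gradient at (-0.3611, 0.2021).
grad_x = 2*4*-0.3611 - 3 = -5.8888
grad_y = 2*1*0.2021 + 5 = 5.4042
Step 2: Gradient step.
x_raw = -0.3611 - 0.01*-5.8888 = -0.3022
y_raw = 0.2021 - 0.01*5.4042 = 0.1481
Step 3: Project onto [0, 3].
x_proj = clip(-0.3022) = 0.0
y_proj = clip(0.1481) = 0.1481
Step 4: Evaluate f.
f(0.0, 0.1481) = 0.7622


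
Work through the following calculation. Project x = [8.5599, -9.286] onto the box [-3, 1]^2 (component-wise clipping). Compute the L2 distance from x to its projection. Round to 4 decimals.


Project each component onto [-3, 1].
clip(8.5599) = 1.0, clip(-9.286) = -3.0
Projection = [1.0, -3.0]
Squared diffs: [57.1521, 39.5138]
Distance = sqrt(96.6659) = 9.8319


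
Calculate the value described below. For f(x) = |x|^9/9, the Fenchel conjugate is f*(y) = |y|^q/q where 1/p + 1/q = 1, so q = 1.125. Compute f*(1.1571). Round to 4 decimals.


The conjugate exponent q satisfies 1/p + 1/q = 1.
p = 9, so q = 9/(9 - 1) = 1.125
|y|^q = 1.1571^1.125 = 1.1784
f*(1.1571) = 1.1784 / 1.125 = 1.0475


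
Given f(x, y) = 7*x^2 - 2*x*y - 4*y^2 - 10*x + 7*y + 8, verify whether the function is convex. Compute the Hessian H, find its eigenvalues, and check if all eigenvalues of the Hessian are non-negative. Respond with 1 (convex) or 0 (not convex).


The Hessian of f(x,y) = 7*x^2 - 2*x*y - 4*y^2 - 10*x + 7*y + 8 is:
H = [[14, -2], [-2, -8]]
Trace = 14 - 8 = 6
Determinant = 14*-8 - (-2)^2 = -116
Discriminant = (6)^2 - 4*-116 = 500.0
Eigenvalues: lambda_1 = -8.1803, lambda_2 = 14.1803
The function is not convex.

0


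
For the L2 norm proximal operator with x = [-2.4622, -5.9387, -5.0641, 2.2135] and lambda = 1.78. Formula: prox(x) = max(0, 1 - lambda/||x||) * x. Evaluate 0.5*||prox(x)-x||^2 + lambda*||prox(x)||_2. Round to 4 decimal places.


Step 1: Compute ||x||.
||x|| = 8.4779
Step 2: Compute scaling factor.
scale = max(0, 1 - 1.78/8.4779) = 0.79
Step 3: prox(x) = [-1.9452, -4.6918, -4.0009, 1.7488]
||prox(x)|| = 6.6979
Step 4: Proximal objective.
0.5*||prox-x||^2 = 1.5842
lambda*||prox|| = 11.9223
Total = 13.5065


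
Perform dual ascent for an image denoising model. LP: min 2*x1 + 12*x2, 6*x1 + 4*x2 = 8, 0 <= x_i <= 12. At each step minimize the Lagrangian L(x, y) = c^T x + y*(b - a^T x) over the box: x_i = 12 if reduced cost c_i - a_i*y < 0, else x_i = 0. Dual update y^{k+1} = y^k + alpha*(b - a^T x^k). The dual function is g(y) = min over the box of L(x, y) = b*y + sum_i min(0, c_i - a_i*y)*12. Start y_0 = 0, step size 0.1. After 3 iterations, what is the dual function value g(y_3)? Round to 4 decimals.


Dual ascent for LP: min 2*x1 + 12*x2, 6*x1 + 4*x2 = 8, 0 <= x_i <= 12
Step 1: y^k = 0.0, reduced costs: (2.0, 12.0)
  x^k = (0.0, 0.0), subgradient = b - a^T x = 8.0
  y^{k+1} = 0.0 + 0.1*8.0 = 0.8
Step 2: y^k = 0.8, reduced costs: (-2.8, 8.8)
  x^k = (12.0, 0.0), subgradient = b - a^T x = -64.0
  y^{k+1} = 0.8 + 0.1*-64.0 = -5.6
Step 3: y^k = -5.6, reduced costs: (35.6, 34.4)
  x^k = (0.0, 0.0), subgradient = b - a^T x = 8.0
  y^{k+1} = -5.6 + 0.1*8.0 = -4.8
Dual objective at y_3 = -4.8: reduced costs (30.8, 31.2), box minimizer x = (0.0, 0.0)
g(y_3) = b*y + (c1 - a1*y)*x1 + (c2 - a2*y)*x2 = 8*(-4.8) + 30.8*0.0 + 31.2*0.0 = -38.4 + 0.0 + 0.0 = -38.4


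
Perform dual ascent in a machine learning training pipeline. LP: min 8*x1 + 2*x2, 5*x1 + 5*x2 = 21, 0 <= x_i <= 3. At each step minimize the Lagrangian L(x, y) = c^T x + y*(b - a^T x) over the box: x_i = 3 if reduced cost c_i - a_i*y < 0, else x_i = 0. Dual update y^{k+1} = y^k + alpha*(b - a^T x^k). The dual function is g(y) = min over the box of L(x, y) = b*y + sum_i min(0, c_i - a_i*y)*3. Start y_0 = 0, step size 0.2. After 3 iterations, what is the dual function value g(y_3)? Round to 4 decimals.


Dual ascent for LP: min 8*x1 + 2*x2, 5*x1 + 5*x2 = 21, 0 <= x_i <= 3
Step 1: y^k = 0.0, reduced costs: (8.0, 2.0)
  x^k = (0.0, 0.0), subgradient = b - a^T x = 21.0
  y^{k+1} = 0.0 + 0.2*21.0 = 4.2
Step 2: y^k = 4.2, reduced costs: (-13.0, -19.0)
  x^k = (3.0, 3.0), subgradient = b - a^T x = -9.0
  y^{k+1} = 4.2 + 0.2*-9.0 = 2.4
Step 3: y^k = 2.4, reduced costs: (-4.0, -10.0)
  x^k = (3.0, 3.0), subgradient = b - a^T x = -9.0
  y^{k+1} = 2.4 + 0.2*-9.0 = 0.6
Dual objective at y_3 = 0.6: reduced costs (5.0, -1.0), box minimizer x = (0.0, 3.0)
g(y_3) = b*y + (c1 - a1*y)*x1 + (c2 - a2*y)*x2 = 21*0.6 + 5.0*0.0 + (-1.0)*3.0 = 12.6 + 0.0 - 3.0 = 9.6


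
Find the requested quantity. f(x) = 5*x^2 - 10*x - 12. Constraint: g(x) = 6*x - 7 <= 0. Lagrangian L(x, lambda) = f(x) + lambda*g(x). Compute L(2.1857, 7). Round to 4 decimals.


Step 1: Evaluate f(x).
f(2.1857) = 5*2.1857^2 - 10*2.1857 - 12 = -9.9706
Step 2: Evaluate g(x).
g(2.1857) = 6*2.1857 - 7 = 6.1142
Step 3: Compute Lagrangian.
L = -9.9706 + 7*6.1142 = 32.8288


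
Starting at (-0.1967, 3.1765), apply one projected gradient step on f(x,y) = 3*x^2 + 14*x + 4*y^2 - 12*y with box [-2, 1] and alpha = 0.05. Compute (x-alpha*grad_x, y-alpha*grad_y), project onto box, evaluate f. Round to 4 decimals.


Step 1: Compute gradient at (-0.1967, 3.1765).
grad_x = 2*3*-0.1967 + 14 = 12.8198
grad_y = 2*4*3.1765 - 12 = 13.412
Step 2: Gradient step.
x_raw = -0.1967 - 0.05*12.8198 = -0.8377
y_raw = 3.1765 - 0.05*13.412 = 2.5059
Step 3: Project onto [-2, 1].
x_proj = clip(-0.8377) = -0.8377
y_proj = clip(2.5059) = 1.0
Step 4: Evaluate f.
f(-0.8377, 1.0) = -17.6225


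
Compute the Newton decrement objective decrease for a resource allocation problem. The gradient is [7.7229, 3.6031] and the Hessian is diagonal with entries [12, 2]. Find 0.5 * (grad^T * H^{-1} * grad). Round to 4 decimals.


Step 1: H is diagonal, so H^(-1) * g = [0.6436, 1.8016].
Step 2: g^T H^(-1) g = sum_i g_i^2 / H_ii
  = (7.7229)^2/12 + (3.6031)^2/2
  = 4.9703 + 6.4912 = 11.4614
Step 3: Objective decrease = 0.5 * g^T H^(-1) g = 5.7307


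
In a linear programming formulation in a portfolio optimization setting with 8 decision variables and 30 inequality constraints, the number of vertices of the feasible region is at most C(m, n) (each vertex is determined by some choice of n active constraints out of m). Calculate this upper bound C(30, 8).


Each vertex corresponds to some choice of n active constraints out of m, so the number of vertices is at most C(m, n) = m! / (n!(m-n)!).
m = 30, n = 8
Numerator: 30 * 29 * 28 * 27 * 26 * 25 * 24 * 23
Denominator: 8! = 40320
C(30, 8) = 5852925


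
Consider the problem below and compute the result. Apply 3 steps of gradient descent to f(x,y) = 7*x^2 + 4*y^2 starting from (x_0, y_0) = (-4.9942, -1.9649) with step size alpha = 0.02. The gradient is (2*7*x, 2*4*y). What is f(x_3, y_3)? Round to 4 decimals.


Gradient descent on f(x,y) = 7*x^2 + 4*y^2.
Starting point: (-4.9942, -1.9649), alpha = 0.02
Step 1: grad_x = 2*7*-4.9942 = -69.9188, grad_y = 2*4*-1.9649 = -15.7192
  x_1 = -4.9942 - 0.02*-69.9188 = -3.5958
  y_1 = -1.9649 - 0.02*-15.7192 = -1.6505
Step 2: grad_x = 2*7*-3.5958 = -50.3415, grad_y = 2*4*-1.6505 = -13.2041
  x_2 = -3.5958 - 0.02*-50.3415 = -2.589
  y_2 = -1.6505 - 0.02*-13.2041 = -1.3864
Step 3: grad_x = 2*7*-2.589 = -36.2459, grad_y = 2*4*-1.3864 = -11.0915
  x_3 = -2.589 - 0.02*-36.2459 = -1.8641
  y_3 = -1.3864 - 0.02*-11.0915 = -1.1646
f(-1.8641, -1.1646) = 7*(-1.8641)^2 + 4*(-1.1646)^2 = 29.7486


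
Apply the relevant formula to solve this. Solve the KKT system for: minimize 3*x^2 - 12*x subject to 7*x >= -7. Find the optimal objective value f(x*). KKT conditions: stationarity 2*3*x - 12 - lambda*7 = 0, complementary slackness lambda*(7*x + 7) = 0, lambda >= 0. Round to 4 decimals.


Step 1: Try lambda = 0 (constraint inactive).
Stationarity: 2*3*x - 12 = 0
x* = 12/(2*3) = 2.0
Check constraint: 7*2.0 = 14.0 >= -7 -- satisfied.
Step 2: Compute optimal value.
f(x*) = 3*2.0^2 - 12*2.0 = -12.0


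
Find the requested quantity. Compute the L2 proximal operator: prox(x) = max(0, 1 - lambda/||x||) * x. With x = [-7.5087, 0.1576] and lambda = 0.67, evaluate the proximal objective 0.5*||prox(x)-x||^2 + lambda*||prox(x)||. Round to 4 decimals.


Step 1: Compute ||x||.
||x|| = 7.5104
Step 2: Compute scaling factor.
scale = max(0, 1 - 0.67/7.5104) = 0.9108
Step 3: prox(x) = [-6.8388, 0.1435]
||prox(x)|| = 6.8404
Step 4: Proximal objective.
0.5*||prox-x||^2 = 0.2245
lambda*||prox|| = 4.5831
Total = 4.8075


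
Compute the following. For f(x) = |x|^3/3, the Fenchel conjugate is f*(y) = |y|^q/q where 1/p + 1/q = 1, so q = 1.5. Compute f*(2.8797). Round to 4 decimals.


The conjugate exponent q satisfies 1/p + 1/q = 1.
p = 3, so q = 3/(3 - 1) = 1.5
|y|^q = 2.8797^1.5 = 4.8868
f*(2.8797) = 4.8868 / 1.5 = 3.2578


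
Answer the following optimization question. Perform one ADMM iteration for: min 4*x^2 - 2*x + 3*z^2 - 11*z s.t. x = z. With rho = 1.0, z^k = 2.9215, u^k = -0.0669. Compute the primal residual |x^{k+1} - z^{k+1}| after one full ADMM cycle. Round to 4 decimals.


ADMM iteration with rho = 1.0, z^k = 2.9215, u^k = -0.0669
Step 1: x-update.
Minimize 4*x^2 - 2*x + (1.0/2)*(x - 2.9215 - 0.0669)^2
FOC: (2*4 + 1.0)*x = 2 + 1.0*(2.9215 + 0.0669)
x^{k+1} = 0.5543
Step 2: z-update.
Minimize 3*z^2 - 11*z + (1.0/2)*(0.5543 - z - 0.0669)^2
FOC: (2*3 + 1.0)*z = 11 + 1.0*(0.5543 - 0.0669)
z^{k+1} = 1.6411
Step 3: u-update.
u^{k+1} = -0.0669 + 0.5543 - 1.6411 = -1.1537
Step 4: Primal residual = |0.5543 - 1.6411| = 1.0868


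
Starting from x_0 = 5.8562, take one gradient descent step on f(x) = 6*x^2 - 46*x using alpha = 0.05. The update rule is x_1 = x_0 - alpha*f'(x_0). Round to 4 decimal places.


We compute the gradient at x_0 and apply the update.
f'(x) = 12*x - 46
f'(5.8562) = 12*5.8562 - 46 = 24.2744
x_1 = 5.8562 - 0.05*24.2744 = 4.6425


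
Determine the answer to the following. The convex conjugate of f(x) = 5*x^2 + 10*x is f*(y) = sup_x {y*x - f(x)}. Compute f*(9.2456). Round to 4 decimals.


f*(y) = sup_x {y*x - a*x^2 - b*x} = sup_x {(y-b)*x - a*x^2}
FOC: (y - b) - 2a*x = 0 => x* = (y - b)/(2a)
x* = (9.2456 - 10)/(2*5) = -0.0754
f*(9.2456) = (y-b)^2/(4a) = (9.2456 - 10)^2/(4*5)
= 0.5691/20 = 0.0285


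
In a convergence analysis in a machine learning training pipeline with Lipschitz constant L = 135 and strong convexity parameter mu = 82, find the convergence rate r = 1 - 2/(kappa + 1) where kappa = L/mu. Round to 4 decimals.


Step 1: Compute the condition number.
kappa = L/mu = 135/82 = 1.6463
Step 2: Compute the convergence rate.
r = 1 - 2/(kappa + 1) = 1 - 2*mu/(L + mu) = (L - mu)/(L + mu) = 53/217 = 0.2442


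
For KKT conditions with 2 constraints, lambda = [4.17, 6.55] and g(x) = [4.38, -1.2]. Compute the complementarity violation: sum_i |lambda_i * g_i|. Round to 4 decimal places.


KKT complementary slackness check:
lambda_1 * g_1 = 4.17 * 4.38 = 18.2646
lambda_2 * g_2 = 6.55 * -1.2 = -7.86
Total violation = 18.2646 + 7.86 = 26.1246


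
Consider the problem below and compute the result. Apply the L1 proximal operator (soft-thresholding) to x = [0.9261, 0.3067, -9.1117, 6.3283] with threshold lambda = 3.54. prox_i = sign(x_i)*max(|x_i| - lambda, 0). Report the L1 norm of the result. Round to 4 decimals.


Soft-thresholding with lambda = 3.54:
prox(0.9261) = sign(0.9261)*max(|0.9261| - 3.54, 0) = 0.0
prox(0.3067) = sign(0.3067)*max(|0.3067| - 3.54, 0) = 0.0
prox(-9.1117) = sign(-9.1117)*max(|-9.1117| - 3.54, 0) = -5.5717
prox(6.3283) = sign(6.3283)*max(|6.3283| - 3.54, 0) = 2.7883
prox(x) = [0.0, 0.0, -5.5717, 2.7883]
||prox(x)||_1 = 0.0 + 0.0 + 5.5717 + 2.7883 = 8.36


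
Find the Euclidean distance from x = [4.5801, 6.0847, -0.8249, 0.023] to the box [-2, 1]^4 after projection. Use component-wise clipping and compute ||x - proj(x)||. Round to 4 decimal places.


Project each component onto [-2, 1].
clip(4.5801) = 1.0, clip(6.0847) = 1.0, clip(-0.8249) = -0.8249, clip(0.023) = 0.023
Projection = [1.0, 1.0, -0.8249, 0.023]
Squared diffs: [12.8171, 25.8542, 0.0, 0.0]
Distance = sqrt(38.6713) = 6.2186


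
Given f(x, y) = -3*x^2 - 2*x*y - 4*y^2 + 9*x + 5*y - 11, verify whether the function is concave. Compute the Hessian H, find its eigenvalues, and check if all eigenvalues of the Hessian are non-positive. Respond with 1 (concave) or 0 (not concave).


The Hessian of f(x,y) = -3*x^2 - 2*x*y - 4*y^2 + 9*x + 5*y - 11 is:
H = [[-6, -2], [-2, -8]]
Trace = -6 - 8 = -14
Determinant = -6*-8 - (-2)^2 = 44
Discriminant = (-14)^2 - 4*44 = 20.0
Eigenvalues: lambda_1 = -9.2361, lambda_2 = -4.7639
The function is concave.

1


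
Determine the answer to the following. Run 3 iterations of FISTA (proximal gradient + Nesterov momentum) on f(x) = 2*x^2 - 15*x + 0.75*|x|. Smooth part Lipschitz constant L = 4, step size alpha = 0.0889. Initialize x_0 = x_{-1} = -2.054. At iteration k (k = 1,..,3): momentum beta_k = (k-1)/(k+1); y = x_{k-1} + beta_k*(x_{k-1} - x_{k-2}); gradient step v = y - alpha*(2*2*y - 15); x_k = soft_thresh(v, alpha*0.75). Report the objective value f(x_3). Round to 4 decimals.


FISTA on f(x) = 2*x^2 - 15*x + 0.75*|x|
L = 4, alpha = 0.0889
Iteration 1: beta = 0.0, y = -2.054 + 0.0*(-2.054 + 2.054) = -2.054
  grad(y) = -23.216, v = y - alpha*grad = 0.0099
  prox(v) = soft_thresh(0.0099, 0.0667) = 0.0
Iteration 2: beta = 0.3333, y = 0.0 + 0.3333*(0.0 + 2.054) = 0.6847
  grad(y) = -12.2613, v = y - alpha*grad = 1.7747
  prox(v) = soft_thresh(1.7747, 0.0667) = 1.708
Iteration 3: beta = 0.5, y = 1.708 + 0.5*(1.708 - 0.0) = 2.562
  grad(y) = -4.7519, v = y - alpha*grad = 2.9845
  prox(v) = soft_thresh(2.9845, 0.0667) = 2.9178
f(x_3) = 2*2.9178^2 - 15*2.9178 + 0.75*|2.9178| = -24.5515


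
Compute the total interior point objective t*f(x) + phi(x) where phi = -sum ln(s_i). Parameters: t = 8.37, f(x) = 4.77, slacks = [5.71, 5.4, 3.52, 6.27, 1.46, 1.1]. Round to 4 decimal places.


Step 1: Compute log-barrier.
ln values: [1.7422, 1.6864, 1.2585, 1.8358, 0.3784, 0.0953]
phi = -(1.7422 + 1.6864 + 1.2585 + 1.8358 + 0.3784 + 0.0953) = -6.9966
Step 2: Compute augmented objective.
t*f(x) = 8.37*4.77 = 39.9249
Total = 39.9249 - 6.9966 = 32.9283
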